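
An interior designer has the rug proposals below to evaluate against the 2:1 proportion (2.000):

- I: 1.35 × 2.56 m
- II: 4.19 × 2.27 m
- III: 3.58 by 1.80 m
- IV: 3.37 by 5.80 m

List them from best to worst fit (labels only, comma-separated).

III, I, II, IV

Ratios: I = 2.56 / 1.35 ≈ 1.896; II = 4.19 / 2.27 ≈ 1.846; III = 3.58 / 1.80 ≈ 1.989; IV = 5.80 / 3.37 ≈ 1.721.
|Δ from 2.000|: I 0.104; II 0.154; III 0.011; IV 0.279.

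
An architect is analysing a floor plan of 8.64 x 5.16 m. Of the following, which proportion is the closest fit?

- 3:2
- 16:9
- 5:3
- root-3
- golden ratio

5:3

8.64/5.16 ≈ 1.674. Nearest candidates are 5:3 (1.667, off by 0.007) and golden ratio (1.618, off by 0.056).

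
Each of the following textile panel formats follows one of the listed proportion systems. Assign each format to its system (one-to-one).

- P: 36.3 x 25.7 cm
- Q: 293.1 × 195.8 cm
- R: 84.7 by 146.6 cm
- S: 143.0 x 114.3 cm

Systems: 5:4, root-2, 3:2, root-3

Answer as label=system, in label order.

P=root-2, Q=3:2, R=root-3, S=5:4

Ratios: P ≈ 1.412; Q ≈ 1.497; R ≈ 1.731; S ≈ 1.251.
Targets: 5:4 ≈ 1.250; root-2 ≈ 1.414; 3:2 ≈ 1.500; root-3 ≈ 1.732.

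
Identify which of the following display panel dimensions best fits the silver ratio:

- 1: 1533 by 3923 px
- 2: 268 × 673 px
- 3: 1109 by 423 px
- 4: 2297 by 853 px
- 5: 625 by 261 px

5

Ratios (long/short): 1 ≈ 2.559; 2 ≈ 2.511; 3 ≈ 2.622; 4 ≈ 2.693; 5 ≈ 2.395.
silver ratio ≈ 2.414; option 5 is nearest (Δ 0.019).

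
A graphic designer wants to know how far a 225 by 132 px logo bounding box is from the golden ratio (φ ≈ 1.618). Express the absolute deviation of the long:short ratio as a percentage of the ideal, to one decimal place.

5.3%

Ratio = 225 / 132 ≈ 1.7045.
Ideal golden ratio ≈ 1.6180. |1.7045 − 1.6180| / 1.6180 ≈ 5.35% → 5.3%.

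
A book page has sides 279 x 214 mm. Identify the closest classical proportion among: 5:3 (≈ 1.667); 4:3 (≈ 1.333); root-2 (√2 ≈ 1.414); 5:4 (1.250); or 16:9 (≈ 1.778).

279/214 ≈ 1.304. Nearest candidates are 4:3 (1.333, off by 0.029) and 5:4 (1.250, off by 0.054).

4:3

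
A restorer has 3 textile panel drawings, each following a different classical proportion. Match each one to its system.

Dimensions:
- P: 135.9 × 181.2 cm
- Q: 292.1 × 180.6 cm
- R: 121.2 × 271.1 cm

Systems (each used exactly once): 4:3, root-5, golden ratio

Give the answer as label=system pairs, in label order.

Ratios: P ≈ 1.333; Q ≈ 1.617; R ≈ 2.237.
Targets: 4:3 ≈ 1.333; root-5 ≈ 2.236; golden ratio ≈ 1.618.

P=4:3, Q=golden ratio, R=root-5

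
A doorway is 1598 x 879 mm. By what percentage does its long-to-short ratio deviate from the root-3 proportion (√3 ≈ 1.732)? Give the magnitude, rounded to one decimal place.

5.0%

Ratio = 1598 / 879 ≈ 1.8180.
Ideal root-3 ≈ 1.7321. |1.8180 − 1.7321| / 1.7321 ≈ 4.96% → 5.0%.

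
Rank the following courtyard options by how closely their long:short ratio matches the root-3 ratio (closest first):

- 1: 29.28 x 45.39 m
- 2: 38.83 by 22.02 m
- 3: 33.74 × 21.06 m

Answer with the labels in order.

2, 3, 1

Ratios: 1 = 45.39 / 29.28 ≈ 1.550; 2 = 38.83 / 22.02 ≈ 1.763; 3 = 33.74 / 21.06 ≈ 1.602.
|Δ from 1.732|: 1 0.182; 2 0.031; 3 0.130.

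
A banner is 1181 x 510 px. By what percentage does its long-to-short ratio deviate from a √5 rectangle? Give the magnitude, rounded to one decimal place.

Ratio = 1181 / 510 ≈ 2.3157.
Ideal root-5 ≈ 2.2361. |2.3157 − 2.2361| / 2.2361 ≈ 3.56% → 3.6%.

3.6%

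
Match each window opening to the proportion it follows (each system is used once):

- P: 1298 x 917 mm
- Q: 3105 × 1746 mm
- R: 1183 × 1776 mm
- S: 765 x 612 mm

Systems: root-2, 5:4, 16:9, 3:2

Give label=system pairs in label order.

P=root-2, Q=16:9, R=3:2, S=5:4

P = 1298/917 ≈ 1.415 → root-2 (1.414)
Q = 3105/1746 ≈ 1.778 → 16:9 (1.778)
R = 1776/1183 ≈ 1.501 → 3:2 (1.500)
S = 765/612 ≈ 1.250 → 5:4 (1.250)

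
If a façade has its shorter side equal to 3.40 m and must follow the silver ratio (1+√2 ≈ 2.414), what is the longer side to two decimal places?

8.21 m

silver ratio ≈ 2.41421.
Longer side = 3.40 × 2.41421 ≈ 8.2083 → 8.21 m.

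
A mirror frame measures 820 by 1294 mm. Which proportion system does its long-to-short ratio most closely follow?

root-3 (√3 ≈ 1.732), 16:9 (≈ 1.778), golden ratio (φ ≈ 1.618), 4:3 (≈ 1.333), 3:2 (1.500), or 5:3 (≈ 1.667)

golden ratio

1294/820 ≈ 1.578. Nearest candidates are golden ratio (1.618, off by 0.040) and 3:2 (1.500, off by 0.078).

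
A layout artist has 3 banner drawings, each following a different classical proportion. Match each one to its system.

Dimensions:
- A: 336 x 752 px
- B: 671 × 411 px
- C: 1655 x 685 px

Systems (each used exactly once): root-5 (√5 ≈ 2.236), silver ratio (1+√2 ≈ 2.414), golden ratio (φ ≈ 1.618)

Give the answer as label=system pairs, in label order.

A=root-5, B=golden ratio, C=silver ratio

A = 752/336 ≈ 2.238 → root-5 (2.236)
B = 671/411 ≈ 1.633 → golden ratio (1.618)
C = 1655/685 ≈ 2.416 → silver ratio (2.414)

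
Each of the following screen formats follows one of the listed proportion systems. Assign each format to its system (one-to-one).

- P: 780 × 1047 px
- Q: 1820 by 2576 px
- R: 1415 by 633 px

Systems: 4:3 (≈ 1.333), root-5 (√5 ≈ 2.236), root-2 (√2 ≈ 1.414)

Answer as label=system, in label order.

Ratios: P ≈ 1.342; Q ≈ 1.415; R ≈ 2.235.
Targets: 4:3 ≈ 1.333; root-5 ≈ 2.236; root-2 ≈ 1.414.

P=4:3, Q=root-2, R=root-5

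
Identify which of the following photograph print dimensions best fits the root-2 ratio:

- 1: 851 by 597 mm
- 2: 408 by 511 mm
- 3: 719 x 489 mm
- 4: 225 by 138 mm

1

Target root-2 ≈ 1.414.
1: 1.425 (Δ0.011)  2: 1.252 (Δ0.162)  3: 1.470 (Δ0.056)  4: 1.630 (Δ0.216)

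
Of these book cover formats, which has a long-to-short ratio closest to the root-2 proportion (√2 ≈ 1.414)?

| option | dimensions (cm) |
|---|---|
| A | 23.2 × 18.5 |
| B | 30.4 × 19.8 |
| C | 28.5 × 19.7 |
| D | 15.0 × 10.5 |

Target root-2 ≈ 1.414.
A: 1.254 (Δ0.160)  B: 1.535 (Δ0.121)  C: 1.447 (Δ0.033)  D: 1.429 (Δ0.015)

D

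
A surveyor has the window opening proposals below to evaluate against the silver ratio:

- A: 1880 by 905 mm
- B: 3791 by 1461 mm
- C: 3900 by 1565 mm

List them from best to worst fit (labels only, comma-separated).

Ratios: A = 1880 / 905 ≈ 2.077; B = 3791 / 1461 ≈ 2.595; C = 3900 / 1565 ≈ 2.492.
|Δ from 2.414|: A 0.337; B 0.181; C 0.078.

C, B, A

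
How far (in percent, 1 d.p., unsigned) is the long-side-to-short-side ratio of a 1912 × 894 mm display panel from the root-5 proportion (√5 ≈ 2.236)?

Ratio = 1912 / 894 ≈ 2.1387.
Ideal root-5 ≈ 2.2361. |2.1387 − 2.2361| / 2.2361 ≈ 4.36% → 4.4%.

4.4%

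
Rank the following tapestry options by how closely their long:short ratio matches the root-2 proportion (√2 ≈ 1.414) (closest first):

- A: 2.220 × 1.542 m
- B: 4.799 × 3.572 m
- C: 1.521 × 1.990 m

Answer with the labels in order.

Ratios: A = 2.220 / 1.542 ≈ 1.440; B = 4.799 / 3.572 ≈ 1.344; C = 1.990 / 1.521 ≈ 1.308.
|Δ from 1.414|: A 0.026; B 0.070; C 0.106.

A, B, C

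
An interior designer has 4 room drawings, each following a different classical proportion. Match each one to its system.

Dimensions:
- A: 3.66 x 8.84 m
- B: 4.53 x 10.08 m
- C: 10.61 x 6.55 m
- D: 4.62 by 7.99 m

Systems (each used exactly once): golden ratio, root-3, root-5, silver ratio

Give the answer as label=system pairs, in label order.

A = 8.84/3.66 ≈ 2.415 → silver ratio (2.414)
B = 10.08/4.53 ≈ 2.225 → root-5 (2.236)
C = 10.61/6.55 ≈ 1.620 → golden ratio (1.618)
D = 7.99/4.62 ≈ 1.729 → root-3 (1.732)

A=silver ratio, B=root-5, C=golden ratio, D=root-3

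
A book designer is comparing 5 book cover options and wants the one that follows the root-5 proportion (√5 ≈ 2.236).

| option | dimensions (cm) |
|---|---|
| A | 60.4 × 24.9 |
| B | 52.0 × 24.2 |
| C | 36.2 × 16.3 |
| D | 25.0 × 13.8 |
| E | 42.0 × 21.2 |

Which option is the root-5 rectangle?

C

Target root-5 ≈ 2.236.
A: 2.426 (Δ0.190)  B: 2.149 (Δ0.087)  C: 2.221 (Δ0.015)  D: 1.812 (Δ0.424)  E: 1.981 (Δ0.255)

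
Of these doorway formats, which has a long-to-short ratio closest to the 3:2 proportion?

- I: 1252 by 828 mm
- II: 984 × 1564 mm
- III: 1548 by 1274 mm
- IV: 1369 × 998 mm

Ratios (long/short): I ≈ 1.512; II ≈ 1.589; III ≈ 1.215; IV ≈ 1.372.
3:2 ≈ 1.500; option I is nearest (Δ 0.012).

I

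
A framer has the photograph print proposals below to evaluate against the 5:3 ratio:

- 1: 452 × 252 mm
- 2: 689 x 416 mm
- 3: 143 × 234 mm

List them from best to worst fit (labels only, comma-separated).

2, 3, 1

1: 452/252 ≈ 1.794 → |1.794 − 1.667| = 0.127
2: 689/416 ≈ 1.656 → |1.656 − 1.667| = 0.011
3: 234/143 ≈ 1.636 → |1.636 − 1.667| = 0.031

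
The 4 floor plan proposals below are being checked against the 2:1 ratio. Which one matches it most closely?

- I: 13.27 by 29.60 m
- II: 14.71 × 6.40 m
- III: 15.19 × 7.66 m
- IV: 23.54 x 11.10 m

Ratios (long/short): I ≈ 2.231; II ≈ 2.298; III ≈ 1.983; IV ≈ 2.121.
2:1 ≈ 2.000; option III is nearest (Δ 0.017).

III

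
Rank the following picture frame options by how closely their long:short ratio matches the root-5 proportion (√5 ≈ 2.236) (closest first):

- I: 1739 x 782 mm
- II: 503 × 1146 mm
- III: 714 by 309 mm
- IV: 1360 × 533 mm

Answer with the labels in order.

I: 1739/782 ≈ 2.224 → |2.224 − 2.236| = 0.012
II: 1146/503 ≈ 2.278 → |2.278 − 2.236| = 0.042
III: 714/309 ≈ 2.311 → |2.311 − 2.236| = 0.075
IV: 1360/533 ≈ 2.552 → |2.552 − 2.236| = 0.316

I, II, III, IV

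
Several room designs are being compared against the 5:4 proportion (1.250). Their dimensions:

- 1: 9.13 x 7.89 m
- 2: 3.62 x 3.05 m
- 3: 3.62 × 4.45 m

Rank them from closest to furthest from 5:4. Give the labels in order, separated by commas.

3, 2, 1

Ratios: 1 = 9.13 / 7.89 ≈ 1.157; 2 = 3.62 / 3.05 ≈ 1.187; 3 = 4.45 / 3.62 ≈ 1.229.
|Δ from 1.250|: 1 0.093; 2 0.063; 3 0.021.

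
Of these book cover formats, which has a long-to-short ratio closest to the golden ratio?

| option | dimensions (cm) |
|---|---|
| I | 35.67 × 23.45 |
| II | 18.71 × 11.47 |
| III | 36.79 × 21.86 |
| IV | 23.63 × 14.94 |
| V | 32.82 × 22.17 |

Ratios (long/short): I ≈ 1.521; II ≈ 1.631; III ≈ 1.683; IV ≈ 1.582; V ≈ 1.480.
golden ratio ≈ 1.618; option II is nearest (Δ 0.013).

II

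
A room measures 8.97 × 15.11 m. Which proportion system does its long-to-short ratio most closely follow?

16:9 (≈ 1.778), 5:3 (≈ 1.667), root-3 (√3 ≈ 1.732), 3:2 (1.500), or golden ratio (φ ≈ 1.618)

15.11/8.97 ≈ 1.685. Nearest candidates are 5:3 (1.667, off by 0.018) and root-3 (1.732, off by 0.047).

5:3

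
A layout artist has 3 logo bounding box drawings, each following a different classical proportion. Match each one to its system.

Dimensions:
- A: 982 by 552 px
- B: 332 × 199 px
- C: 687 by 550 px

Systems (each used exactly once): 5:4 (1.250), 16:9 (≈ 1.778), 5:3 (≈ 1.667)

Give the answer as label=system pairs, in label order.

A=16:9, B=5:3, C=5:4

Ratios: A ≈ 1.779; B ≈ 1.668; C ≈ 1.249.
Targets: 5:4 ≈ 1.250; 16:9 ≈ 1.778; 5:3 ≈ 1.667.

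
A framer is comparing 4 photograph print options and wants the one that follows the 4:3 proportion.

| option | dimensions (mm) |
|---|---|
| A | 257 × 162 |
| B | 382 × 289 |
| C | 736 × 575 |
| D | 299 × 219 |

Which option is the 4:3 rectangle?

B

Ratios (long/short): A ≈ 1.586; B ≈ 1.322; C ≈ 1.280; D ≈ 1.365.
4:3 ≈ 1.333; option B is nearest (Δ 0.011).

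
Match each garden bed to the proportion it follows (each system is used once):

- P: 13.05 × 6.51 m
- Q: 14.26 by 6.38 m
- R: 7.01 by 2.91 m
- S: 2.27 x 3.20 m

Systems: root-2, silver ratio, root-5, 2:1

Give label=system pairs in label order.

P = 13.05/6.51 ≈ 2.005 → 2:1 (2.000)
Q = 14.26/6.38 ≈ 2.235 → root-5 (2.236)
R = 7.01/2.91 ≈ 2.409 → silver ratio (2.414)
S = 3.20/2.27 ≈ 1.410 → root-2 (1.414)

P=2:1, Q=root-5, R=silver ratio, S=root-2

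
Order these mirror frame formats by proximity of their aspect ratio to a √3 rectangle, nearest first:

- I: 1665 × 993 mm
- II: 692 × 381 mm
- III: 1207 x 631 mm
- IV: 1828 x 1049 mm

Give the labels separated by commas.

Ratios: I = 1665 / 993 ≈ 1.677; II = 692 / 381 ≈ 1.816; III = 1207 / 631 ≈ 1.913; IV = 1828 / 1049 ≈ 1.743.
|Δ from 1.732|: I 0.055; II 0.084; III 0.181; IV 0.011.

IV, I, II, III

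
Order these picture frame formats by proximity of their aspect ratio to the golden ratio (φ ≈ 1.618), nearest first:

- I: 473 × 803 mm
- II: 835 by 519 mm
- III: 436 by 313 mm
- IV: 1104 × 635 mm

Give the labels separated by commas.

II, I, IV, III

I: 803/473 ≈ 1.698 → |1.698 − 1.618| = 0.080
II: 835/519 ≈ 1.609 → |1.609 − 1.618| = 0.009
III: 436/313 ≈ 1.393 → |1.393 − 1.618| = 0.225
IV: 1104/635 ≈ 1.739 → |1.739 − 1.618| = 0.121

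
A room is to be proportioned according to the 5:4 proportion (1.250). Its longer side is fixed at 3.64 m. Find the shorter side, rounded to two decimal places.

2.91 m

5:4 = 1.25000.
Shorter side = 3.64 ÷ 1.25000 ≈ 2.9120 → 2.91 m.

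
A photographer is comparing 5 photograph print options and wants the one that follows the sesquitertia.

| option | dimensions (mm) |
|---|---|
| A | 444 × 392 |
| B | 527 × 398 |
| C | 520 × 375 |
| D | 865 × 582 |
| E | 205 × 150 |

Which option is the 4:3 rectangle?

Target 4:3 ≈ 1.333.
A: 1.133 (Δ0.200)  B: 1.324 (Δ0.009)  C: 1.387 (Δ0.054)  D: 1.486 (Δ0.153)  E: 1.367 (Δ0.034)

B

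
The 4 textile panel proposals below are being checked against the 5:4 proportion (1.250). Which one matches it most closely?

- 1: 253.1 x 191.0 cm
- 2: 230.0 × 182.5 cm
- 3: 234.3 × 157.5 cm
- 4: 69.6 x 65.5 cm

2

Target 5:4 ≈ 1.250.
1: 1.325 (Δ0.075)  2: 1.260 (Δ0.010)  3: 1.488 (Δ0.238)  4: 1.063 (Δ0.187)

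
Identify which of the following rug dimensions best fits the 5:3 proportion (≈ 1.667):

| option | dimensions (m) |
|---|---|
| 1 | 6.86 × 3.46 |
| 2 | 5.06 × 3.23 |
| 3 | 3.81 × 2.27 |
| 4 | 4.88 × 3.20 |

Target 5:3 ≈ 1.667.
1: 1.983 (Δ0.316)  2: 1.567 (Δ0.100)  3: 1.678 (Δ0.011)  4: 1.525 (Δ0.142)

3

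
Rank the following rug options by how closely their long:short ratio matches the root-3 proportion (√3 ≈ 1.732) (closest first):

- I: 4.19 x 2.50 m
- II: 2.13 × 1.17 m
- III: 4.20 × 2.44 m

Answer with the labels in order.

I: 4.19/2.50 ≈ 1.676 → |1.676 − 1.732| = 0.056
II: 2.13/1.17 ≈ 1.821 → |1.821 − 1.732| = 0.089
III: 4.20/2.44 ≈ 1.721 → |1.721 − 1.732| = 0.011

III, I, II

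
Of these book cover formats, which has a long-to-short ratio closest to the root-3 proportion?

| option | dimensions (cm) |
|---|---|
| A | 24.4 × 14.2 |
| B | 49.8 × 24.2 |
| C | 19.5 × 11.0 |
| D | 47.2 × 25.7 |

A

Ratios (long/short): A ≈ 1.718; B ≈ 2.058; C ≈ 1.773; D ≈ 1.837.
root-3 ≈ 1.732; option A is nearest (Δ 0.014).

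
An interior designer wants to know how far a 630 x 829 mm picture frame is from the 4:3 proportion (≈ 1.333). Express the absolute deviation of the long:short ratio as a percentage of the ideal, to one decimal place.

Ratio = 829 / 630 ≈ 1.3159.
Ideal 4:3 ≈ 1.3333. |1.3159 − 1.3333| / 1.3333 ≈ 1.31% → 1.3%.

1.3%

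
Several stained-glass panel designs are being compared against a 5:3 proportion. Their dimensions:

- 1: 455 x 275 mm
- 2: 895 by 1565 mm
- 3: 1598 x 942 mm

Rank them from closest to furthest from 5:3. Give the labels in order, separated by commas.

1, 3, 2

1: 455/275 ≈ 1.655 → |1.655 − 1.667| = 0.012
2: 1565/895 ≈ 1.749 → |1.749 − 1.667| = 0.082
3: 1598/942 ≈ 1.696 → |1.696 − 1.667| = 0.029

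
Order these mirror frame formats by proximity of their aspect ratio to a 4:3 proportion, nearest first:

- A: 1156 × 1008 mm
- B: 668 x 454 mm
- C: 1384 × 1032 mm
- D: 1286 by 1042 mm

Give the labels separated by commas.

A: 1156/1008 ≈ 1.147 → |1.147 − 1.333| = 0.186
B: 668/454 ≈ 1.471 → |1.471 − 1.333| = 0.138
C: 1384/1032 ≈ 1.341 → |1.341 − 1.333| = 0.008
D: 1286/1042 ≈ 1.234 → |1.234 − 1.333| = 0.099

C, D, B, A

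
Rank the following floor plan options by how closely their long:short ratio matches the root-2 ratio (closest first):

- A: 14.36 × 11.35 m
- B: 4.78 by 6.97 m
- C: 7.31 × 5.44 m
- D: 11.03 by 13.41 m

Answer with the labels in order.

B, C, A, D

Ratios: A = 14.36 / 11.35 ≈ 1.265; B = 6.97 / 4.78 ≈ 1.458; C = 7.31 / 5.44 ≈ 1.344; D = 13.41 / 11.03 ≈ 1.216.
|Δ from 1.414|: A 0.149; B 0.044; C 0.070; D 0.198.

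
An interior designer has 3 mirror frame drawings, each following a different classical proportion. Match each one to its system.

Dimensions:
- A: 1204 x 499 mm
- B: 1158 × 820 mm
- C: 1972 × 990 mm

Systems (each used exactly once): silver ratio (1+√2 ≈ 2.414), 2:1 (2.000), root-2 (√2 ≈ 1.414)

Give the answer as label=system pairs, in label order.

Ratios: A ≈ 2.413; B ≈ 1.412; C ≈ 1.992.
Targets: silver ratio ≈ 2.414; 2:1 ≈ 2.000; root-2 ≈ 1.414.

A=silver ratio, B=root-2, C=2:1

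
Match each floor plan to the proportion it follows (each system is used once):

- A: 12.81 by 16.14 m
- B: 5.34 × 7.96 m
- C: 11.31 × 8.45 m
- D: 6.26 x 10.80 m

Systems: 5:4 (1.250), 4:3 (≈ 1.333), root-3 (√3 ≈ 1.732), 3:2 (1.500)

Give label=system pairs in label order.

Ratios: A ≈ 1.260; B ≈ 1.491; C ≈ 1.338; D ≈ 1.725.
Targets: 5:4 ≈ 1.250; 4:3 ≈ 1.333; root-3 ≈ 1.732; 3:2 ≈ 1.500.

A=5:4, B=3:2, C=4:3, D=root-3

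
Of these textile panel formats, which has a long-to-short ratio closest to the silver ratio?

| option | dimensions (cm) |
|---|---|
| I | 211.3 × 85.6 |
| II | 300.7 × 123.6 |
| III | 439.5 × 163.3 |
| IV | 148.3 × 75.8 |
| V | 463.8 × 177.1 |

Target silver ratio ≈ 2.414.
I: 2.468 (Δ0.054)  II: 2.433 (Δ0.019)  III: 2.691 (Δ0.277)  IV: 1.956 (Δ0.458)  V: 2.619 (Δ0.205)

II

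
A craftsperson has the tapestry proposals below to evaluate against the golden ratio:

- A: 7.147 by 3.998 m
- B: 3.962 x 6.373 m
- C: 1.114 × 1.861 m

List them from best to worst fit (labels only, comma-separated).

B, C, A

Ratios: A = 7.147 / 3.998 ≈ 1.788; B = 6.373 / 3.962 ≈ 1.609; C = 1.861 / 1.114 ≈ 1.671.
|Δ from 1.618|: A 0.170; B 0.009; C 0.053.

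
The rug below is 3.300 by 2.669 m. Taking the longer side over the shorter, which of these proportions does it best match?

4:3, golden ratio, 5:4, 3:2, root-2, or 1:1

Ratio = 3.300 / 2.669 ≈ 1.236.
Distances: 4:3 1.333 (Δ 0.097); golden ratio 1.618 (Δ 0.382); 5:4 1.250 (Δ 0.014); 3:2 1.500 (Δ 0.264); root-2 1.414 (Δ 0.178); 1:1 1.000 (Δ 0.236).

5:4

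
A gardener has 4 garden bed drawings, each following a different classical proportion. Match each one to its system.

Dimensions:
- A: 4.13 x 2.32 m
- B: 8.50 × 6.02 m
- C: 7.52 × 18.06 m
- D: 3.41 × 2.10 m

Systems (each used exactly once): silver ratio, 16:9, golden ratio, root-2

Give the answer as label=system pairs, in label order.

A=16:9, B=root-2, C=silver ratio, D=golden ratio

Ratios: A ≈ 1.780; B ≈ 1.412; C ≈ 2.402; D ≈ 1.624.
Targets: silver ratio ≈ 2.414; 16:9 ≈ 1.778; golden ratio ≈ 1.618; root-2 ≈ 1.414.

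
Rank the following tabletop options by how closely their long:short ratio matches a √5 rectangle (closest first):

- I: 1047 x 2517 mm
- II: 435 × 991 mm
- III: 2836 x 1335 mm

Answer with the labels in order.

I: 2517/1047 ≈ 2.404 → |2.404 − 2.236| = 0.168
II: 991/435 ≈ 2.278 → |2.278 − 2.236| = 0.042
III: 2836/1335 ≈ 2.124 → |2.124 − 2.236| = 0.112

II, III, I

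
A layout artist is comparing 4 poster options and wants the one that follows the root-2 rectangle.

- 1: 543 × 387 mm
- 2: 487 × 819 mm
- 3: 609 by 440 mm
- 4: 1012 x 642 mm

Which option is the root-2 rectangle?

Ratios (long/short): 1 ≈ 1.403; 2 ≈ 1.682; 3 ≈ 1.384; 4 ≈ 1.576.
root-2 ≈ 1.414; option 1 is nearest (Δ 0.011).

1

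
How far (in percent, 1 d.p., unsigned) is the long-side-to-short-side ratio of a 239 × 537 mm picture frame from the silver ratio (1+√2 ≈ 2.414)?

Ratio = 537 / 239 ≈ 2.2469.
Ideal silver ratio ≈ 2.4142. |2.2469 − 2.4142| / 2.4142 ≈ 6.93% → 6.9%.

6.9%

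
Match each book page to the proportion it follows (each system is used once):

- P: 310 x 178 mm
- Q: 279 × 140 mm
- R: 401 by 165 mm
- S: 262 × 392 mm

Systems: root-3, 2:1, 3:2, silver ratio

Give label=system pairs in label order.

P = 310/178 ≈ 1.742 → root-3 (1.732)
Q = 279/140 ≈ 1.993 → 2:1 (2.000)
R = 401/165 ≈ 2.430 → silver ratio (2.414)
S = 392/262 ≈ 1.496 → 3:2 (1.500)

P=root-3, Q=2:1, R=silver ratio, S=3:2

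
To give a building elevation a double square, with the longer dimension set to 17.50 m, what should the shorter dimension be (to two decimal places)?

8.75 m

2:1 = 2.00000.
Shorter side = 17.50 ÷ 2.00000 ≈ 8.7500 → 8.75 m.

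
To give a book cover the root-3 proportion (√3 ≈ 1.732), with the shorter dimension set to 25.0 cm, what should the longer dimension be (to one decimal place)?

root-3 ≈ 1.73205.
Longer side = 25.0 × 1.73205 ≈ 43.301 → 43.3 cm.

43.3 cm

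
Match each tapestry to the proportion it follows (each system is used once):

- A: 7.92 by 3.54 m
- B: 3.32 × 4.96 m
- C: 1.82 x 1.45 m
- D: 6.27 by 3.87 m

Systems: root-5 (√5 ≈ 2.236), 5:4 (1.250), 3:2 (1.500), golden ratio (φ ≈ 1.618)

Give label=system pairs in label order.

A=root-5, B=3:2, C=5:4, D=golden ratio

A = 7.92/3.54 ≈ 2.237 → root-5 (2.236)
B = 4.96/3.32 ≈ 1.494 → 3:2 (1.500)
C = 1.82/1.45 ≈ 1.255 → 5:4 (1.250)
D = 6.27/3.87 ≈ 1.620 → golden ratio (1.618)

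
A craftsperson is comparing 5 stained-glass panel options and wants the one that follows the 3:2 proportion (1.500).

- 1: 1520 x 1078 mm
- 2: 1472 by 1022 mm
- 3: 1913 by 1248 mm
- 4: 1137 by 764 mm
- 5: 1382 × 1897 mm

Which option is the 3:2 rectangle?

Ratios (long/short): 1 ≈ 1.410; 2 ≈ 1.440; 3 ≈ 1.533; 4 ≈ 1.488; 5 ≈ 1.373.
3:2 ≈ 1.500; option 4 is nearest (Δ 0.012).

4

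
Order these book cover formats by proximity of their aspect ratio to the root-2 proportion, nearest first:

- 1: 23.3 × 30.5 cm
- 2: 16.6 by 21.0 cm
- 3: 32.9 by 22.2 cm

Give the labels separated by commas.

Ratios: 1 = 30.5 / 23.3 ≈ 1.309; 2 = 21.0 / 16.6 ≈ 1.265; 3 = 32.9 / 22.2 ≈ 1.482.
|Δ from 1.414|: 1 0.105; 2 0.149; 3 0.068.

3, 1, 2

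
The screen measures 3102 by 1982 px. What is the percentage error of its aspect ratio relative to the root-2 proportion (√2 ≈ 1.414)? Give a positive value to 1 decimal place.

10.7%

Ratio = 3102 / 1982 ≈ 1.5651.
Ideal root-2 ≈ 1.4142. |1.5651 − 1.4142| / 1.4142 ≈ 10.67% → 10.7%.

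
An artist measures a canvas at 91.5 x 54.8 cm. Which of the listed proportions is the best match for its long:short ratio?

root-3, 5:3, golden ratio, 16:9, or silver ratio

Ratio = 91.5 / 54.8 ≈ 1.670.
Distances: root-3 1.732 (Δ 0.062); 5:3 1.667 (Δ 0.003); golden ratio 1.618 (Δ 0.052); 16:9 1.778 (Δ 0.108); silver ratio 2.414 (Δ 0.744).

5:3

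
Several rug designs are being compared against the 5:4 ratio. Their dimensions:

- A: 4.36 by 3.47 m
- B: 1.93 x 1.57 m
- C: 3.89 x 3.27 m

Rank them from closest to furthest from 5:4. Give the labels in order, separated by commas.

A: 4.36/3.47 ≈ 1.256 → |1.256 − 1.250| = 0.006
B: 1.93/1.57 ≈ 1.229 → |1.229 − 1.250| = 0.021
C: 3.89/3.27 ≈ 1.190 → |1.190 − 1.250| = 0.060

A, B, C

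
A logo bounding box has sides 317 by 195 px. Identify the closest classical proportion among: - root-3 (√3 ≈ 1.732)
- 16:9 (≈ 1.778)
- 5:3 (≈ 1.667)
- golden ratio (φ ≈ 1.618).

golden ratio

Ratio = 317 / 195 ≈ 1.626.
Distances: root-3 1.732 (Δ 0.106); 16:9 1.778 (Δ 0.152); 5:3 1.667 (Δ 0.041); golden ratio 1.618 (Δ 0.008).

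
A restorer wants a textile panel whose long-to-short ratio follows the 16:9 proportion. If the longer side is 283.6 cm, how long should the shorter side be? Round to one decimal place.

159.5 cm

16:9 ≈ 1.77778.
Shorter side = 283.6 ÷ 1.77778 ≈ 159.525 → 159.5 cm.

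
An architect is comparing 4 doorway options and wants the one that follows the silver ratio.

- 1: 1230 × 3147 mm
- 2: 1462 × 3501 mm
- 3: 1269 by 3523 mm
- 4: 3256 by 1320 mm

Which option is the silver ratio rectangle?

Target silver ratio ≈ 2.414.
1: 2.559 (Δ0.145)  2: 2.395 (Δ0.019)  3: 2.776 (Δ0.362)  4: 2.467 (Δ0.053)

2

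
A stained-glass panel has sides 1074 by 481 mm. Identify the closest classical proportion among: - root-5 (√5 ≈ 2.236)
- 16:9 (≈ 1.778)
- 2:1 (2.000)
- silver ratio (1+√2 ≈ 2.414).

Ratio = 1074 / 481 ≈ 2.233.
Distances: root-5 2.236 (Δ 0.003); 16:9 1.778 (Δ 0.455); 2:1 2.000 (Δ 0.233); silver ratio 2.414 (Δ 0.181).

root-5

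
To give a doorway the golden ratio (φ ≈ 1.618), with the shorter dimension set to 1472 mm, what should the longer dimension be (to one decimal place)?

2381.7 mm

golden ratio ≈ 1.61803.
Longer side = 1472 × 1.61803 ≈ 2381.740 → 2381.7 mm.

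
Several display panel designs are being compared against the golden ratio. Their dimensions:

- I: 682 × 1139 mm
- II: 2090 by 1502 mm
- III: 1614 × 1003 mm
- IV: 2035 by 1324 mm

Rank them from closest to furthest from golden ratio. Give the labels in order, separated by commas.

Ratios: I = 1139 / 682 ≈ 1.670; II = 2090 / 1502 ≈ 1.391; III = 1614 / 1003 ≈ 1.609; IV = 2035 / 1324 ≈ 1.537.
|Δ from 1.618|: I 0.052; II 0.227; III 0.009; IV 0.081.

III, I, IV, II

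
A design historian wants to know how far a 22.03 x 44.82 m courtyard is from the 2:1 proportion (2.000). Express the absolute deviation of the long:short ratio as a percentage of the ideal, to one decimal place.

Ratio = 44.82 / 22.03 ≈ 2.0345.
Ideal 2:1 = 2.0000. |2.0345 − 2.0000| / 2.0000 ≈ 1.72% → 1.7%.

1.7%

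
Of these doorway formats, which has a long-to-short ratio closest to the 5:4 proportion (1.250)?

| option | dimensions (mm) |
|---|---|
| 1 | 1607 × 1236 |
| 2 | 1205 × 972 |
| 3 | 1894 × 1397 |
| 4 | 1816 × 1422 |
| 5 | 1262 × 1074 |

Ratios (long/short): 1 ≈ 1.300; 2 ≈ 1.240; 3 ≈ 1.356; 4 ≈ 1.277; 5 ≈ 1.175.
5:4 ≈ 1.250; option 2 is nearest (Δ 0.010).

2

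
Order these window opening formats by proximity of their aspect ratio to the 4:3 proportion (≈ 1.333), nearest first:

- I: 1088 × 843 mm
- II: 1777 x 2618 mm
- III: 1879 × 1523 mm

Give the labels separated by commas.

I, III, II

Ratios: I = 1088 / 843 ≈ 1.291; II = 2618 / 1777 ≈ 1.473; III = 1879 / 1523 ≈ 1.234.
|Δ from 1.333|: I 0.042; II 0.140; III 0.099.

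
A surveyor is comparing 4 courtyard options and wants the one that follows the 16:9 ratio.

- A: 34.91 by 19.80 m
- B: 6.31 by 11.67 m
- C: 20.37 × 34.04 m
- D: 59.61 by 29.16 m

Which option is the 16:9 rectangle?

A

Ratios (long/short): A ≈ 1.763; B ≈ 1.849; C ≈ 1.671; D ≈ 2.044.
16:9 ≈ 1.778; option A is nearest (Δ 0.015).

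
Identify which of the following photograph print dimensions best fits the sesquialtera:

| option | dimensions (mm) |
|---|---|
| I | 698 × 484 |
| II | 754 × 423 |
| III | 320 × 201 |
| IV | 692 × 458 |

IV

Ratios (long/short): I ≈ 1.442; II ≈ 1.783; III ≈ 1.592; IV ≈ 1.511.
3:2 ≈ 1.500; option IV is nearest (Δ 0.011).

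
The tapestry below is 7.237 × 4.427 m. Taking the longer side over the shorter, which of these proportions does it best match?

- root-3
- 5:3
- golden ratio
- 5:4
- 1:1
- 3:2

golden ratio

Ratio = 7.237 / 4.427 ≈ 1.635.
Distances: root-3 1.732 (Δ 0.097); 5:3 1.667 (Δ 0.032); golden ratio 1.618 (Δ 0.017); 5:4 1.250 (Δ 0.385); 1:1 1.000 (Δ 0.635); 3:2 1.500 (Δ 0.135).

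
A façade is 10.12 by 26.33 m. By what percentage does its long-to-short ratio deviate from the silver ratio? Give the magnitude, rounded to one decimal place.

Ratio = 26.33 / 10.12 ≈ 2.6018.
Ideal silver ratio ≈ 2.4142. |2.6018 − 2.4142| / 2.4142 ≈ 7.77% → 7.8%.

7.8%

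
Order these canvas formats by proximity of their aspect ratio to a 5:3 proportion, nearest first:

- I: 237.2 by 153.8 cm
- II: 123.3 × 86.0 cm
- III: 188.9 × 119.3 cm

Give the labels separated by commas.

Ratios: I = 237.2 / 153.8 ≈ 1.542; II = 123.3 / 86.0 ≈ 1.434; III = 188.9 / 119.3 ≈ 1.583.
|Δ from 1.667|: I 0.125; II 0.233; III 0.084.

III, I, II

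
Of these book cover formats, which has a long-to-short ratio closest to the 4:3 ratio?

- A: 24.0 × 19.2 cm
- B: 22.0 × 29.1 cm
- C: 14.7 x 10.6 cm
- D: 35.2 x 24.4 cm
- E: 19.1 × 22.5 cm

B

Ratios (long/short): A ≈ 1.250; B ≈ 1.323; C ≈ 1.387; D ≈ 1.443; E ≈ 1.178.
4:3 ≈ 1.333; option B is nearest (Δ 0.010).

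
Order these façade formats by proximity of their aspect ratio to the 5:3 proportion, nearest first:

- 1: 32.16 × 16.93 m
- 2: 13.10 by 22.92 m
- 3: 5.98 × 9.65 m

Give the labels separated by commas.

Ratios: 1 = 32.16 / 16.93 ≈ 1.900; 2 = 22.92 / 13.10 ≈ 1.750; 3 = 9.65 / 5.98 ≈ 1.614.
|Δ from 1.667|: 1 0.233; 2 0.083; 3 0.053.

3, 2, 1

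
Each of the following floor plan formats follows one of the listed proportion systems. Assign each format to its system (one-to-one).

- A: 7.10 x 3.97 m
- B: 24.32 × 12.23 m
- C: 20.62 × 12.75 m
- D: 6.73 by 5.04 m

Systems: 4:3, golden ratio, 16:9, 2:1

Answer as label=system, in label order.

A=16:9, B=2:1, C=golden ratio, D=4:3

Ratios: A ≈ 1.788; B ≈ 1.989; C ≈ 1.617; D ≈ 1.335.
Targets: 4:3 ≈ 1.333; golden ratio ≈ 1.618; 16:9 ≈ 1.778; 2:1 ≈ 2.000.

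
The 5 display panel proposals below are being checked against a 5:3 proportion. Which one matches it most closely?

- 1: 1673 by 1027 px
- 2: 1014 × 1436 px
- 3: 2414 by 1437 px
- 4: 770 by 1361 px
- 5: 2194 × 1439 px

3

Ratios (long/short): 1 ≈ 1.629; 2 ≈ 1.416; 3 ≈ 1.680; 4 ≈ 1.768; 5 ≈ 1.525.
5:3 ≈ 1.667; option 3 is nearest (Δ 0.013).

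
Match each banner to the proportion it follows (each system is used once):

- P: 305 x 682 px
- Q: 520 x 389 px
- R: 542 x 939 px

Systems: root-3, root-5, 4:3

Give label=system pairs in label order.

Ratios: P ≈ 2.236; Q ≈ 1.337; R ≈ 1.732.
Targets: root-3 ≈ 1.732; root-5 ≈ 2.236; 4:3 ≈ 1.333.

P=root-5, Q=4:3, R=root-3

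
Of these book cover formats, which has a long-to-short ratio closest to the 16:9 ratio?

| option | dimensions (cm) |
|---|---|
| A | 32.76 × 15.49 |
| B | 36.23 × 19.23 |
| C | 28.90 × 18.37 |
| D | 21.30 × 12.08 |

D

Ratios (long/short): A ≈ 2.115; B ≈ 1.884; C ≈ 1.573; D ≈ 1.763.
16:9 ≈ 1.778; option D is nearest (Δ 0.015).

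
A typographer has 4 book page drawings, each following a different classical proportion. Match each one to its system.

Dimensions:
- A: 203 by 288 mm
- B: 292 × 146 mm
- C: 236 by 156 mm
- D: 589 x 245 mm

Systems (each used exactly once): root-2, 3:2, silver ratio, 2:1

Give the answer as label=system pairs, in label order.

A = 288/203 ≈ 1.419 → root-2 (1.414)
B = 292/146 ≈ 2.000 → 2:1 (2.000)
C = 236/156 ≈ 1.513 → 3:2 (1.500)
D = 589/245 ≈ 2.404 → silver ratio (2.414)

A=root-2, B=2:1, C=3:2, D=silver ratio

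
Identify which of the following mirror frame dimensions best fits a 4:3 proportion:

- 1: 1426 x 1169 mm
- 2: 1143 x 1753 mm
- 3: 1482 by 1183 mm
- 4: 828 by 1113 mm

Target 4:3 ≈ 1.333.
1: 1.220 (Δ0.113)  2: 1.534 (Δ0.201)  3: 1.253 (Δ0.080)  4: 1.344 (Δ0.011)

4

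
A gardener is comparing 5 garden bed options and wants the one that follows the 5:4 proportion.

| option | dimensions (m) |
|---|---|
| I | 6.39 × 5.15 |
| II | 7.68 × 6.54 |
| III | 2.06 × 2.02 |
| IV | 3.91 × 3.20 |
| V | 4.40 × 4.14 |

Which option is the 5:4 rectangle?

I

Ratios (long/short): I ≈ 1.241; II ≈ 1.174; III ≈ 1.020; IV ≈ 1.222; V ≈ 1.063.
5:4 ≈ 1.250; option I is nearest (Δ 0.009).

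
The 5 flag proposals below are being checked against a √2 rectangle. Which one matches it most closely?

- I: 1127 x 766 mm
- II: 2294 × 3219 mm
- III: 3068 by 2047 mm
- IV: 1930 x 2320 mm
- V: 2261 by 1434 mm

Ratios (long/short): I ≈ 1.471; II ≈ 1.403; III ≈ 1.499; IV ≈ 1.202; V ≈ 1.577.
root-2 ≈ 1.414; option II is nearest (Δ 0.011).

II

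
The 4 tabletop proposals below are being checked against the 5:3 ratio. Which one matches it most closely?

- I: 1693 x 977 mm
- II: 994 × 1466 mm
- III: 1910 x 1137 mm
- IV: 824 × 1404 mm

III

Ratios (long/short): I ≈ 1.733; II ≈ 1.475; III ≈ 1.680; IV ≈ 1.704.
5:3 ≈ 1.667; option III is nearest (Δ 0.013).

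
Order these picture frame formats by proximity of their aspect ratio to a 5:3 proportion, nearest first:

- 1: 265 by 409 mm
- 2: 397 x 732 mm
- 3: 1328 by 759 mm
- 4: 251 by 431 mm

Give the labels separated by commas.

4, 3, 1, 2

Ratios: 1 = 409 / 265 ≈ 1.543; 2 = 732 / 397 ≈ 1.844; 3 = 1328 / 759 ≈ 1.750; 4 = 431 / 251 ≈ 1.717.
|Δ from 1.667|: 1 0.124; 2 0.177; 3 0.083; 4 0.050.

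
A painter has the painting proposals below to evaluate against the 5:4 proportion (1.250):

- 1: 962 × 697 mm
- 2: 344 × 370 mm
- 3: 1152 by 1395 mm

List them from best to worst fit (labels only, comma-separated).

3, 1, 2

1: 962/697 ≈ 1.380 → |1.380 − 1.250| = 0.130
2: 370/344 ≈ 1.076 → |1.076 − 1.250| = 0.174
3: 1395/1152 ≈ 1.211 → |1.211 − 1.250| = 0.039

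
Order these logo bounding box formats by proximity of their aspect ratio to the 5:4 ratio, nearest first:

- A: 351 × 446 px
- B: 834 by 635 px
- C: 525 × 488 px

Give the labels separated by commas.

A, B, C

A: 446/351 ≈ 1.271 → |1.271 − 1.250| = 0.021
B: 834/635 ≈ 1.313 → |1.313 − 1.250| = 0.063
C: 525/488 ≈ 1.076 → |1.076 − 1.250| = 0.174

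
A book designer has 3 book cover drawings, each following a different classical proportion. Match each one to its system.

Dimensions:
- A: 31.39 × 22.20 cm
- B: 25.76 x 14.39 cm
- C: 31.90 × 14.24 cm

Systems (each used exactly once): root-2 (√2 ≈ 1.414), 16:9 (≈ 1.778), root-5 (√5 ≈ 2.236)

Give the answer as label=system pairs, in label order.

Ratios: A ≈ 1.414; B ≈ 1.790; C ≈ 2.240.
Targets: root-2 ≈ 1.414; 16:9 ≈ 1.778; root-5 ≈ 2.236.

A=root-2, B=16:9, C=root-5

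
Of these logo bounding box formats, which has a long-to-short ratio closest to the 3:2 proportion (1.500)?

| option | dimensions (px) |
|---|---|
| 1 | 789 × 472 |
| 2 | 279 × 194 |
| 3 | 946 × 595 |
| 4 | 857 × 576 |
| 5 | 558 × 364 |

Ratios (long/short): 1 ≈ 1.672; 2 ≈ 1.438; 3 ≈ 1.590; 4 ≈ 1.488; 5 ≈ 1.533.
3:2 ≈ 1.500; option 4 is nearest (Δ 0.012).

4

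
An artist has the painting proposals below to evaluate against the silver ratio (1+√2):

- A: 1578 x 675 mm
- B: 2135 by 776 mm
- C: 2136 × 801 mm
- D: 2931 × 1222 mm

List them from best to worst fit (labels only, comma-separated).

D, A, C, B

Ratios: A = 1578 / 675 ≈ 2.338; B = 2135 / 776 ≈ 2.751; C = 2136 / 801 ≈ 2.667; D = 2931 / 1222 ≈ 2.399.
|Δ from 2.414|: A 0.076; B 0.337; C 0.253; D 0.015.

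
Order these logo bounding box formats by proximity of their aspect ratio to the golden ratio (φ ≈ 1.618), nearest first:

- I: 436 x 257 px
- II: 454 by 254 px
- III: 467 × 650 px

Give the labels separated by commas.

Ratios: I = 436 / 257 ≈ 1.696; II = 454 / 254 ≈ 1.787; III = 650 / 467 ≈ 1.392.
|Δ from 1.618|: I 0.078; II 0.169; III 0.226.

I, II, III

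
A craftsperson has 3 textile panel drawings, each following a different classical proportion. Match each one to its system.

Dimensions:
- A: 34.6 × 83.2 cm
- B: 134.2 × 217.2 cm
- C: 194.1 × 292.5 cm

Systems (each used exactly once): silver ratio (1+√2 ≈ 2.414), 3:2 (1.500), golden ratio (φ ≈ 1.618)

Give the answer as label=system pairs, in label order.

A=silver ratio, B=golden ratio, C=3:2

A = 83.2/34.6 ≈ 2.405 → silver ratio (2.414)
B = 217.2/134.2 ≈ 1.618 → golden ratio (1.618)
C = 292.5/194.1 ≈ 1.507 → 3:2 (1.500)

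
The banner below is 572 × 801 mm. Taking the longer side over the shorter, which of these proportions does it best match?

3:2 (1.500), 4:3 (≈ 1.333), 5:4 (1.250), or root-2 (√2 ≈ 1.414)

root-2

Ratio = 801 / 572 ≈ 1.400.
Distances: 3:2 1.500 (Δ 0.100); 4:3 1.333 (Δ 0.067); 5:4 1.250 (Δ 0.150); root-2 1.414 (Δ 0.014).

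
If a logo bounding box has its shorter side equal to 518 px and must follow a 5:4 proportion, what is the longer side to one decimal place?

5:4 = 1.25000.
Longer side = 518 × 1.25000 ≈ 647.500 → 647.5 px.

647.5 px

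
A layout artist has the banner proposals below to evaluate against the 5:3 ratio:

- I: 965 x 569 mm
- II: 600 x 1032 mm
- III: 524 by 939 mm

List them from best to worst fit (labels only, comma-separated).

Ratios: I = 965 / 569 ≈ 1.696; II = 1032 / 600 ≈ 1.720; III = 939 / 524 ≈ 1.792.
|Δ from 1.667|: I 0.029; II 0.053; III 0.125.

I, II, III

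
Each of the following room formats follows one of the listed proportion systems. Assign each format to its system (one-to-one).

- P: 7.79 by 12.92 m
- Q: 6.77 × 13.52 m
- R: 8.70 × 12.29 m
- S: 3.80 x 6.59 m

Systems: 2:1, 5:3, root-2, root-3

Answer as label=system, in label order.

P = 12.92/7.79 ≈ 1.659 → 5:3 (1.667)
Q = 13.52/6.77 ≈ 1.997 → 2:1 (2.000)
R = 12.29/8.70 ≈ 1.413 → root-2 (1.414)
S = 6.59/3.80 ≈ 1.734 → root-3 (1.732)

P=5:3, Q=2:1, R=root-2, S=root-3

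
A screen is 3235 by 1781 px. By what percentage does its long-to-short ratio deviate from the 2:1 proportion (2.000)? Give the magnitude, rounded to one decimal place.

Ratio = 3235 / 1781 ≈ 1.8164.
Ideal 2:1 = 2.0000. |1.8164 − 2.0000| / 2.0000 ≈ 9.18% → 9.2%.

9.2%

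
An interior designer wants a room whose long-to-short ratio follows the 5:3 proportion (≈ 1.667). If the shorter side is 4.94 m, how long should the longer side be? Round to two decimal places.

5:3 ≈ 1.66667.
Longer side = 4.94 × 1.66667 ≈ 8.2333 → 8.23 m.

8.23 m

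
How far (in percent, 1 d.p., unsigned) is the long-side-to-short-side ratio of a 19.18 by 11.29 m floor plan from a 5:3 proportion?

1.9%

Ratio = 19.18 / 11.29 ≈ 1.6988.
Ideal 5:3 ≈ 1.6667. |1.6988 − 1.6667| / 1.6667 ≈ 1.93% → 1.9%.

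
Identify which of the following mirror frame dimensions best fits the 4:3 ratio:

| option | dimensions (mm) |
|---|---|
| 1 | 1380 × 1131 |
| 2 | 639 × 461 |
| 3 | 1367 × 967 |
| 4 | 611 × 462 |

4

Target 4:3 ≈ 1.333.
1: 1.220 (Δ0.113)  2: 1.386 (Δ0.053)  3: 1.414 (Δ0.081)  4: 1.323 (Δ0.010)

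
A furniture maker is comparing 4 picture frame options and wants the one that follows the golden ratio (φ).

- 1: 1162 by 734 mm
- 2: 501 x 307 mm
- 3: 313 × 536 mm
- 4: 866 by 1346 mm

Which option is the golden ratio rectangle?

Ratios (long/short): 1 ≈ 1.583; 2 ≈ 1.632; 3 ≈ 1.712; 4 ≈ 1.554.
golden ratio ≈ 1.618; option 2 is nearest (Δ 0.014).

2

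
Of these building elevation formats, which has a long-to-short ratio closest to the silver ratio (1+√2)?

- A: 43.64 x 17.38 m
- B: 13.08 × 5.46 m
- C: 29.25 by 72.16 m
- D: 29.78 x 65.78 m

Target silver ratio ≈ 2.414.
A: 2.511 (Δ0.097)  B: 2.396 (Δ0.018)  C: 2.467 (Δ0.053)  D: 2.209 (Δ0.205)

B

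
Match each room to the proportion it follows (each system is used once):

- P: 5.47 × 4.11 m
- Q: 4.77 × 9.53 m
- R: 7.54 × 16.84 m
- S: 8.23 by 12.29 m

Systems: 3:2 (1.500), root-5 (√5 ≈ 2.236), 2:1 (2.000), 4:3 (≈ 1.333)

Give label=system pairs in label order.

P=4:3, Q=2:1, R=root-5, S=3:2

Ratios: P ≈ 1.331; Q ≈ 1.998; R ≈ 2.233; S ≈ 1.493.
Targets: 3:2 ≈ 1.500; root-5 ≈ 2.236; 2:1 ≈ 2.000; 4:3 ≈ 1.333.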